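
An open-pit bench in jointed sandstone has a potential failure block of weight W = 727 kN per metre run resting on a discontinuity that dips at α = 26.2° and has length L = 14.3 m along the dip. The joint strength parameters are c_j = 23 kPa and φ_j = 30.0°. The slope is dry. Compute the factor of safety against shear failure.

Resolving the block weight along and normal to the plane and applying the Mohr–Coulomb strength on the joint:
N' = W cosα = 727·cos26.2° = 652.3 kN/m
Driving force T = W sinα = 727·sin26.2° = 321.0 kN/m
Resisting force R = c_j·L + N'·tanφ_j = 23·14.3 + 652.3·tan30.0° = 328.9 + 376.6 = 705.5 kN/m
FS = R / T = 705.5 / 321.0 = 2.198

FS = 2.20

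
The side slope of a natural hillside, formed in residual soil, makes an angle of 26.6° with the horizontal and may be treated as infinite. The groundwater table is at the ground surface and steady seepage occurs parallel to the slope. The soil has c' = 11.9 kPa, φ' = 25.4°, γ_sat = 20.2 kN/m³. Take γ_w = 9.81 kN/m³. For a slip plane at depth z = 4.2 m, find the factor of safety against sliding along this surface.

With seepage parallel to the slope and the water table at the surface, the effective normal stress on the slip plane uses the buoyant unit weight γ' = γ_sat − γ_w while the driving shear stress uses γ_sat:
FS = [c' + γ' z cos²β tanφ'] / [γ_sat z sinβ cosβ]
γ' = 20.2 − 9.81 = 10.39 kN/m³
Numerator = 11.9 + 10.39·4.2·cos²26.6°·tan25.4° = 11.9 + 10.39·4.2·0.7995·0.4748 = 28.467 kPa
Denominator = 20.2·4.2·sin26.6°·cos26.6° = 20.2·4.2·0.4478·0.8942 = 33.967 kPa
FS = 28.467 / 33.967 = 0.838

FS = 0.84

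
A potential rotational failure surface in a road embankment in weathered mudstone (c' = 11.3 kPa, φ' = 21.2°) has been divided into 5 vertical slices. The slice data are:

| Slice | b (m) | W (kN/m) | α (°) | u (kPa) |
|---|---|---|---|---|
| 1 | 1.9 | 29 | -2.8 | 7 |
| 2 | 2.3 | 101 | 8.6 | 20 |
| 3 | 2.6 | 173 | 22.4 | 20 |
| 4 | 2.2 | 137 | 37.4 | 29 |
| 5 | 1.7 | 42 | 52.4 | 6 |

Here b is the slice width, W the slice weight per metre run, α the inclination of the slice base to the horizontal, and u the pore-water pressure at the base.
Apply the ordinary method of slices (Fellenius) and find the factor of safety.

FS = 1.14

Ordinary method of slices: FS = Σ[c'·Δl_i + (W_i cosα_i − u_i·Δl_i)·tanφ'] / Σ W_i sinα_i, with Δl_i = b_i / cosα_i.
Slice 1: Δl = 1.9/cos(-2.8°) = 1.902 m; N'_1 = 29·cos(-2.8°) − 7·1.902 = 15.6; c'Δl = 21.50; W sinα = -1.4
Slice 2: Δl = 2.3/cos8.6° = 2.326 m; N'_2 = 101·cos8.6° − 20·2.326 = 53.3; c'Δl = 26.29; W sinα = 15.1
Slice 3: Δl = 2.6/cos22.4° = 2.812 m; N'_3 = 173·cos22.4° − 20·2.812 = 103.7; c'Δl = 31.78; W sinα = 65.9
Slice 4: Δl = 2.2/cos37.4° = 2.769 m; N'_4 = 137·cos37.4° − 29·2.769 = 28.5; c'Δl = 31.29; W sinα = 83.2
Slice 5: Δl = 1.7/cos52.4° = 2.786 m; N'_5 = 42·cos52.4° − 6·2.786 = 8.9; c'Δl = 31.48; W sinα = 33.3
Σc'Δl = 142.3 kN/m; ΣN' = 210.1 kN/m; ΣW sinα = 196.1 kN/m
Resisting = 142.3 + 210.1·tan21.2° = 142.3 + 81.5 = 223.8 kN/m
FS = 223.8 / 196.1 = 1.141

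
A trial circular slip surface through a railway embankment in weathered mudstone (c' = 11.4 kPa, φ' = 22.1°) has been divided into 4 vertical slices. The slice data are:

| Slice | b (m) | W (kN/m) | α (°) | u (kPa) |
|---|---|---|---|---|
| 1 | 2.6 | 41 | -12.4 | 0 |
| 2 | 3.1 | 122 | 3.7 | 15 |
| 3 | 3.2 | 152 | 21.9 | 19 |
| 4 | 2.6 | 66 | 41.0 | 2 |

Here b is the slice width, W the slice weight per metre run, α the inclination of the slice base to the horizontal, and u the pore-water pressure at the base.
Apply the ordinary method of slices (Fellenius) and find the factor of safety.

Ordinary method of slices: FS = Σ[c'·Δl_i + (W_i cosα_i − u_i·Δl_i)·tanφ'] / Σ W_i sinα_i, with Δl_i = b_i / cosα_i.
Slice 1: Δl = 2.6/cos(-12.4°) = 2.662 m; N'_1 = 41·cos(-12.4°) − 0·2.662 = 40.0; c'Δl = 30.35; W sinα = -8.8
Slice 2: Δl = 3.1/cos3.7° = 3.106 m; N'_2 = 122·cos3.7° − 15·3.106 = 75.1; c'Δl = 35.41; W sinα = 7.9
Slice 3: Δl = 3.2/cos21.9° = 3.449 m; N'_3 = 152·cos21.9° − 19·3.449 = 75.5; c'Δl = 39.32; W sinα = 56.7
Slice 4: Δl = 2.6/cos41.0° = 3.445 m; N'_4 = 66·cos41.0° − 2·3.445 = 42.9; c'Δl = 39.27; W sinα = 43.3
Σc'Δl = 144.4 kN/m; ΣN' = 233.6 kN/m; ΣW sinα = 99.1 kN/m
Resisting = 144.4 + 233.6·tan22.1° = 144.4 + 94.9 = 239.2 kN/m
FS = 239.2 / 99.1 = 2.415

FS = 2.41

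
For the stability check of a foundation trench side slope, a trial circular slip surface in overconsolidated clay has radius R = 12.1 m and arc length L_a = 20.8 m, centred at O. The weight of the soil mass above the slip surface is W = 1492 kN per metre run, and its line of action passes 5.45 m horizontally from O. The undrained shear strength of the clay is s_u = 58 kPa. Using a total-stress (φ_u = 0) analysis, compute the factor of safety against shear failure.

FS = 1.80

Taking moments about the centre O, the resisting moment is provided by the undrained shear strength acting along the arc:
M_R = s_u·L_a·R = 58·20.80·12.1 = 14597.4 kN·m/m
M_D = W·d = 1492·5.45 = 8131.4 kN·m/m
FS = M_R / M_D = 14597.4 / 8131.4 = 1.795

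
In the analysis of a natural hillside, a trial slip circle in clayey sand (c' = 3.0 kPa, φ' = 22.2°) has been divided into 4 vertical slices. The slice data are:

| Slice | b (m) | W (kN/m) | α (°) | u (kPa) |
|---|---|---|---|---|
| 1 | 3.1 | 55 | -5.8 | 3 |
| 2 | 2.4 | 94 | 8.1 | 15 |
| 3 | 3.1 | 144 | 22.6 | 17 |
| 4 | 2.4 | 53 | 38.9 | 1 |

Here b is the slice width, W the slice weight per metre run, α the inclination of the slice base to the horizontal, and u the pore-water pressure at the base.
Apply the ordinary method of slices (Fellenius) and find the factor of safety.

FS = 1.29

Ordinary method of slices: FS = Σ[c'·Δl_i + (W_i cosα_i − u_i·Δl_i)·tanφ'] / Σ W_i sinα_i, with Δl_i = b_i / cosα_i.
Slice 1: Δl = 3.1/cos(-5.8°) = 3.116 m; N'_1 = 55·cos(-5.8°) − 3·3.116 = 45.4; c'Δl = 9.35; W sinα = -5.6
Slice 2: Δl = 2.4/cos8.1° = 2.424 m; N'_2 = 94·cos8.1° − 15·2.424 = 56.7; c'Δl = 7.27; W sinα = 13.2
Slice 3: Δl = 3.1/cos22.6° = 3.358 m; N'_3 = 144·cos22.6° − 17·3.358 = 75.9; c'Δl = 10.07; W sinα = 55.3
Slice 4: Δl = 2.4/cos38.9° = 3.084 m; N'_4 = 53·cos38.9° − 1·3.084 = 38.2; c'Δl = 9.25; W sinα = 33.3
Σc'Δl = 35.9 kN/m; ΣN' = 216.1 kN/m; ΣW sinα = 96.3 kN/m
Resisting = 35.9 + 216.1·tan22.2° = 35.9 + 88.2 = 124.1 kN/m
FS = 124.1 / 96.3 = 1.289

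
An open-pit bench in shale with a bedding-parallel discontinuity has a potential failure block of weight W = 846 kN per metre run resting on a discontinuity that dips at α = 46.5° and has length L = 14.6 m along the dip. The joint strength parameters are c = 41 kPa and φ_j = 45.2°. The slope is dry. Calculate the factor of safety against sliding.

Resolving the block weight along and normal to the plane and applying the Mohr–Coulomb strength on the joint:
N' = W cosα = 846·cos46.5° = 582.3 kN/m
Driving force T = W sinα = 846·sin46.5° = 613.7 kN/m
Resisting force R = c·L + N'·tanφ_j = 41·14.6 + 582.3·tan45.2° = 598.6 + 586.4 = 1185.0 kN/m
FS = R / T = 1185.0 / 613.7 = 1.931

FS = 1.93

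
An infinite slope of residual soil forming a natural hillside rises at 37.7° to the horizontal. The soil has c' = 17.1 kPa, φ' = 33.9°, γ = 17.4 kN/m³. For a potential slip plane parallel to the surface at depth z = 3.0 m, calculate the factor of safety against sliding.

For an infinite slope with a slip plane parallel to the surface (no pore pressure): FS = [c' + γz cos²β tanφ'] / [γz sinβ cosβ].
γz = 17.4·3.0 = 52.20 kN/m²
Numerator = 17.1 + 52.20·cos²37.7°·tan33.9° = 17.1 + 52.20·0.6260·0.6720 = 39.059 kPa
Denominator = 52.20·sin37.7°·cos37.7° = 52.20·0.6115·0.7912 = 25.257 kPa
FS = 39.059 / 25.257 = 1.546

FS = 1.55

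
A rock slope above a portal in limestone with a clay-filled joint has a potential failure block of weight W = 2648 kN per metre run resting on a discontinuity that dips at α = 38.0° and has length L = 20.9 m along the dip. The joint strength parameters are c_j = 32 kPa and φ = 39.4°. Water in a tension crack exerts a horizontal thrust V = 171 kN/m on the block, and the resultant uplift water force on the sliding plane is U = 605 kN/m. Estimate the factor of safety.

Resolving the block weight along and normal to the plane and applying the Mohr–Coulomb strength on the joint:
N' = W cosα − U − V sinα = 2648·cos38.0° − 605 − 171·sin38.0° = 1376.4 kN/m
Driving force T = W sinα + V cosα = 2648·sin38.0° + 171·cos38.0° = 1765.0 kN/m
Resisting force R = c_j·L + N'·tanφ = 32·20.9 + 1376.4·tan39.4° = 668.8 + 1130.6 = 1799.4 kN/m
FS = R / T = 1799.4 / 1765.0 = 1.019

FS = 1.02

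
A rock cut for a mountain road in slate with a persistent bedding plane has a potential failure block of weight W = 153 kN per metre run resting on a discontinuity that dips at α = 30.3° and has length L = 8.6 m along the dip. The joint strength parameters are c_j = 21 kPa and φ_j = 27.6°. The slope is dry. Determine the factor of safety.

Resolving the block weight along and normal to the plane and applying the Mohr–Coulomb strength on the joint:
N' = W cosα = 153·cos30.3° = 132.1 kN/m
Driving force T = W sinα = 153·sin30.3° = 77.2 kN/m
Resisting force R = c_j·L + N'·tanφ_j = 21·8.6 + 132.1·tan27.6° = 180.6 + 69.1 = 249.7 kN/m
FS = R / T = 249.7 / 77.2 = 3.234

FS = 3.23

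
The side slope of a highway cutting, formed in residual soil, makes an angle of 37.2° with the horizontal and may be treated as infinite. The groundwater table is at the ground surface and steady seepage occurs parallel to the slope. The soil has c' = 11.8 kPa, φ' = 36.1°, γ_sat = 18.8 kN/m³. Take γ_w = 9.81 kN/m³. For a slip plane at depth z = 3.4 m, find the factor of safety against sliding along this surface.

FS = 0.84

With seepage parallel to the slope and the water table at the surface, the effective normal stress on the slip plane uses the buoyant unit weight γ' = γ_sat − γ_w while the driving shear stress uses γ_sat:
FS = [c' + γ' z cos²β tanφ'] / [γ_sat z sinβ cosβ]
γ' = 18.8 − 9.81 = 8.99 kN/m³
Numerator = 11.8 + 8.99·3.4·cos²37.2°·tan36.1° = 11.8 + 8.99·3.4·0.6345·0.7292 = 25.942 kPa
Denominator = 18.8·3.4·sin37.2°·cos37.2° = 18.8·3.4·0.6046·0.7965 = 30.783 kPa
FS = 25.942 / 30.783 = 0.843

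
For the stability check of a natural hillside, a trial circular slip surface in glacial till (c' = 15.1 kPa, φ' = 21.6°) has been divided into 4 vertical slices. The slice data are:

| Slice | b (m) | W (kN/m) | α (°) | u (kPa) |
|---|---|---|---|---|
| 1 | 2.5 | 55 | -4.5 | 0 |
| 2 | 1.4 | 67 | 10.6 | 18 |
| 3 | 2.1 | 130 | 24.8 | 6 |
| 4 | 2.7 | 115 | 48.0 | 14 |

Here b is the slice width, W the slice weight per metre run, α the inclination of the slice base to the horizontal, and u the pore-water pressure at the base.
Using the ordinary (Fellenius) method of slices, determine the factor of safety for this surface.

FS = 1.64

Ordinary method of slices: FS = Σ[c'·Δl_i + (W_i cosα_i − u_i·Δl_i)·tanφ'] / Σ W_i sinα_i, with Δl_i = b_i / cosα_i.
Slice 1: Δl = 2.5/cos(-4.5°) = 2.508 m; N'_1 = 55·cos(-4.5°) − 0·2.508 = 54.8; c'Δl = 37.87; W sinα = -4.3
Slice 2: Δl = 1.4/cos10.6° = 1.424 m; N'_2 = 67·cos10.6° − 18·1.424 = 40.2; c'Δl = 21.51; W sinα = 12.3
Slice 3: Δl = 2.1/cos24.8° = 2.313 m; N'_3 = 130·cos24.8° − 6·2.313 = 104.1; c'Δl = 34.93; W sinα = 54.5
Slice 4: Δl = 2.7/cos48.0° = 4.035 m; N'_4 = 115·cos48.0° − 14·4.035 = 20.5; c'Δl = 60.93; W sinα = 85.5
Σc'Δl = 155.2 kN/m; ΣN' = 219.6 kN/m; ΣW sinα = 148.0 kN/m
Resisting = 155.2 + 219.6·tan21.6° = 155.2 + 87.0 = 242.2 kN/m
FS = 242.2 / 148.0 = 1.636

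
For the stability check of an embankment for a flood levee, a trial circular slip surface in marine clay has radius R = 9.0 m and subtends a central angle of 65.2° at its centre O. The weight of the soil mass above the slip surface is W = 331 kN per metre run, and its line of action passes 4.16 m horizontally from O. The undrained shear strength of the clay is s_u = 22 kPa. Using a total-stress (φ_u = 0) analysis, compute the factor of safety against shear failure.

FS = 1.47

Taking moments about the centre O, the resisting moment is provided by the undrained shear strength acting along the arc:
Arc length L_a = R·θ = 9.0·(65.2°·π/180) = 9.0·1.1380 = 10.24 m
M_R = s_u·L_a·R = 22·10.24·9.0 = 2027.8 kN·m/m
M_D = W·d = 331·4.16 = 1377.0 kN·m/m
FS = M_R / M_D = 2027.8 / 1377.0 = 1.473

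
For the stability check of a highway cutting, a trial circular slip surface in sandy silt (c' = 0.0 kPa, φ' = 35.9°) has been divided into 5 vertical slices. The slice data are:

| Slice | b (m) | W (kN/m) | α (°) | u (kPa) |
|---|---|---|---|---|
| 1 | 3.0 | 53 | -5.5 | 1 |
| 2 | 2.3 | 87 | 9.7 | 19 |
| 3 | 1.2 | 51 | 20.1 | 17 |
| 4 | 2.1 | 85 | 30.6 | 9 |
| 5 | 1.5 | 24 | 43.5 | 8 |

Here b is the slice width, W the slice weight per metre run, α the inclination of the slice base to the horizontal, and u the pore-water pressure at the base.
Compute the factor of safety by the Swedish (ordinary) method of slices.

Ordinary method of slices: FS = Σ[c'·Δl_i + (W_i cosα_i − u_i·Δl_i)·tanφ'] / Σ W_i sinα_i, with Δl_i = b_i / cosα_i.
Slice 1: Δl = 3.0/cos(-5.5°) = 3.014 m; N'_1 = 53·cos(-5.5°) − 1·3.014 = 49.7; c'Δl = 0.00; W sinα = -5.1
Slice 2: Δl = 2.3/cos9.7° = 2.333 m; N'_2 = 87·cos9.7° − 19·2.333 = 41.4; c'Δl = 0.00; W sinα = 14.7
Slice 3: Δl = 1.2/cos20.1° = 1.278 m; N'_3 = 51·cos20.1° − 17·1.278 = 26.2; c'Δl = 0.00; W sinα = 17.5
Slice 4: Δl = 2.1/cos30.6° = 2.440 m; N'_4 = 85·cos30.6° − 9·2.440 = 51.2; c'Δl = 0.00; W sinα = 43.3
Slice 5: Δl = 1.5/cos43.5° = 2.068 m; N'_5 = 24·cos43.5° − 8·2.068 = 0.9; c'Δl = 0.00; W sinα = 16.5
Σc'Δl = 0.0 kN/m; ΣN' = 169.4 kN/m; ΣW sinα = 86.9 kN/m
Resisting = 0.0 + 169.4·tan35.9° = 0.0 + 122.6 = 122.6 kN/m
FS = 122.6 / 86.9 = 1.411

FS = 1.41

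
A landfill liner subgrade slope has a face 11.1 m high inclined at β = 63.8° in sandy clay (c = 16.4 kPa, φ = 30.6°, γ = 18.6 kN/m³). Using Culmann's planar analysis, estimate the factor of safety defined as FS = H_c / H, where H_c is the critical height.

H_c = (4c/γ) · sinβ cosφ / [1 − cos(β − φ)]
    = (4·16.4/18.6) · sin63.8°·cos30.6° / [1 − cos33.2°]
    = 3.527 · 0.7723 / 0.1632 = 16.69 m
FS = H_c / H = 16.69 / 11.1 = 1.503

FS = 1.50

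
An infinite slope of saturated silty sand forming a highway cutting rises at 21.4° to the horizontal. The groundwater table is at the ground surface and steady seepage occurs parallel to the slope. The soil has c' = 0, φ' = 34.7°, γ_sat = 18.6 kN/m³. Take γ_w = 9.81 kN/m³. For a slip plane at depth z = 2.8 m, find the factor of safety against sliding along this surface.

FS = 0.83

With seepage parallel to the slope and the water table at the surface, the effective normal stress on the slip plane uses the buoyant unit weight γ' = γ_sat − γ_w while the driving shear stress uses γ_sat:
FS = [c' + γ' z cos²β tanφ'] / [γ_sat z sinβ cosβ]
(For c' = 0 this reduces to FS = (γ'/γ_sat)·tanφ'/tanβ.)
γ' = 18.6 − 9.81 = 8.79 kN/m³
Numerator = 0.0 + 8.79·2.8·cos²21.4°·tan34.7° = 0.0 + 8.79·2.8·0.8669·0.6924 = 14.773 kPa
Denominator = 18.6·2.8·sin21.4°·cos21.4° = 18.6·2.8·0.3649·0.9311 = 17.693 kPa
FS = 14.773 / 17.693 = 0.835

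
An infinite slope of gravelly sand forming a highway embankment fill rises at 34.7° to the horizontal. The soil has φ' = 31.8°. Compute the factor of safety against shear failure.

FS = 0.90

For a dry cohesionless infinite slope the factor of safety is FS = tanφ' / tanβ.
FS = tan31.8° / tan34.7° = 0.6200 / 0.6924 = 0.895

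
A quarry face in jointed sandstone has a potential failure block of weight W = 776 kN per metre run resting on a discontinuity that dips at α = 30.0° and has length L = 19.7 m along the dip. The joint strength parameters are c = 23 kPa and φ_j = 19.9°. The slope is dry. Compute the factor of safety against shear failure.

Resolving the block weight along and normal to the plane and applying the Mohr–Coulomb strength on the joint:
N' = W cosα = 776·cos30.0° = 672.0 kN/m
Driving force T = W sinα = 776·sin30.0° = 388.0 kN/m
Resisting force R = c·L + N'·tanφ_j = 23·19.7 + 672.0·tan19.9° = 453.1 + 243.3 = 696.4 kN/m
FS = R / T = 696.4 / 388.0 = 1.795

FS = 1.79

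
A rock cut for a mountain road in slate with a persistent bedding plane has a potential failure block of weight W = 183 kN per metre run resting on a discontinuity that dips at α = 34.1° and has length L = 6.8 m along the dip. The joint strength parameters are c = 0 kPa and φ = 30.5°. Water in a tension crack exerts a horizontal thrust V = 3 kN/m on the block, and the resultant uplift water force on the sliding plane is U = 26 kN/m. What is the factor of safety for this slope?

FS = 0.69

Resolving the block weight along and normal to the plane and applying the Mohr–Coulomb strength on the joint:
N' = W cosα − U − V sinα = 183·cos34.1° − 26 − 3·sin34.1° = 123.9 kN/m
Driving force T = W sinα + V cosα = 183·sin34.1° + 3·cos34.1° = 105.1 kN/m
Resisting force R = c·L + N'·tanφ = 0·6.8 + 123.9·tan30.5° = 0.0 + 73.0 = 73.0 kN/m
FS = R / T = 73.0 / 105.1 = 0.694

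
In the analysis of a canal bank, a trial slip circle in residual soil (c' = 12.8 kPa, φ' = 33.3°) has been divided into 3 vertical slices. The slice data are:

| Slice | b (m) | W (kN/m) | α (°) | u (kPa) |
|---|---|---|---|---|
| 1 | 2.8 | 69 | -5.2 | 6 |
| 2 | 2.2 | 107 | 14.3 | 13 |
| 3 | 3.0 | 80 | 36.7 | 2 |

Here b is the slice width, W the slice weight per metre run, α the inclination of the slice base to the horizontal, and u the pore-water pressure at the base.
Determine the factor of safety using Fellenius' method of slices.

Ordinary method of slices: FS = Σ[c'·Δl_i + (W_i cosα_i − u_i·Δl_i)·tanφ'] / Σ W_i sinα_i, with Δl_i = b_i / cosα_i.
Slice 1: Δl = 2.8/cos(-5.2°) = 2.812 m; N'_1 = 69·cos(-5.2°) − 6·2.812 = 51.8; c'Δl = 35.99; W sinα = -6.3
Slice 2: Δl = 2.2/cos14.3° = 2.270 m; N'_2 = 107·cos14.3° − 13·2.270 = 74.2; c'Δl = 29.06; W sinα = 26.4
Slice 3: Δl = 3.0/cos36.7° = 3.742 m; N'_3 = 80·cos36.7° − 2·3.742 = 56.7; c'Δl = 47.89; W sinα = 47.8
Σc'Δl = 112.9 kN/m; ΣN' = 182.7 kN/m; ΣW sinα = 68.0 kN/m
Resisting = 112.9 + 182.7·tan33.3° = 112.9 + 120.0 = 232.9 kN/m
FS = 232.9 / 68.0 = 3.426

FS = 3.43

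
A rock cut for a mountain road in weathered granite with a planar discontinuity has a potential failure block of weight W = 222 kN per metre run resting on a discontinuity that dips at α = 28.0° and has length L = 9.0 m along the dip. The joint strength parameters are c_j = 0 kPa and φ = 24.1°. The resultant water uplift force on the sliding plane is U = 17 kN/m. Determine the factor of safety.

Resolving the block weight along and normal to the plane and applying the Mohr–Coulomb strength on the joint:
N' = W cosα − U = 222·cos28.0° − 17 = 179.0 kN/m
Driving force T = W sinα = 222·sin28.0° = 104.2 kN/m
Resisting force R = c_j·L + N'·tanφ = 0·9.0 + 179.0·tan24.1° = 0.0 + 80.1 = 80.1 kN/m
FS = R / T = 80.1 / 104.2 = 0.768

FS = 0.77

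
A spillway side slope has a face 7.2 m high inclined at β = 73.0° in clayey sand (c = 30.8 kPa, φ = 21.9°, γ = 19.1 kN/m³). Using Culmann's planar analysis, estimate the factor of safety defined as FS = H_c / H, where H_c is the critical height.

FS = 2.14

H_c = (4c/γ) · sinβ cosφ / [1 − cos(β − φ)]
    = (4·30.8/19.1) · sin73.0°·cos21.9° / [1 − cos51.1°]
    = 6.450 · 0.8873 / 0.3720 = 15.38 m
FS = H_c / H = 15.38 / 7.2 = 2.137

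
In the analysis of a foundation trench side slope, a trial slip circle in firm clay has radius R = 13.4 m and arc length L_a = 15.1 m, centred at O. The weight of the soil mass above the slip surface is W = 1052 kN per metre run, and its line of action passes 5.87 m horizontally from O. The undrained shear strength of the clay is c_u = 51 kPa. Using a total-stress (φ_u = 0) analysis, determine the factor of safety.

FS = 1.67

Taking moments about the centre O, the resisting moment is provided by the undrained shear strength acting along the arc:
M_R = c_u·L_a·R = 51·15.10·13.4 = 10319.3 kN·m/m
M_D = W·d = 1052·5.87 = 6175.2 kN·m/m
FS = M_R / M_D = 10319.3 / 6175.2 = 1.671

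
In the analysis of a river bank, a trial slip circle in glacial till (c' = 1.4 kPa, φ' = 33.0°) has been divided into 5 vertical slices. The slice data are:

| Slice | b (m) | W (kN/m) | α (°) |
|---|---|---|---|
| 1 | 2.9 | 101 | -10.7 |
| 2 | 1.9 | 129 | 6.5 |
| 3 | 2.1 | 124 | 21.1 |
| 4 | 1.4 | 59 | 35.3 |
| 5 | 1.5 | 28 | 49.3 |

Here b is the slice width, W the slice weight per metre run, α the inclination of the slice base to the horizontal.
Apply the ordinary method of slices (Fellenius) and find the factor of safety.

Ordinary method of slices: FS = Σ[c'·Δl_i + (W_i cosα_i)·tanφ'] / Σ W_i sinα_i, with Δl_i = b_i / cosα_i.
Slice 1: Δl = 2.9/cos(-10.7°) = 2.951 m; N'_1 = 101·cos(-10.7°) = 99.2; c'Δl = 4.13; W sinα = -18.8
Slice 2: Δl = 1.9/cos6.5° = 1.912 m; N'_2 = 129·cos6.5° = 128.2; c'Δl = 2.68; W sinα = 14.6
Slice 3: Δl = 2.1/cos21.1° = 2.251 m; N'_3 = 124·cos21.1° = 115.7; c'Δl = 3.15; W sinα = 44.6
Slice 4: Δl = 1.4/cos35.3° = 1.715 m; N'_4 = 59·cos35.3° = 48.2; c'Δl = 2.40; W sinα = 34.1
Slice 5: Δl = 1.5/cos49.3° = 2.300 m; N'_5 = 28·cos49.3° = 18.3; c'Δl = 3.22; W sinα = 21.2
Σc'Δl = 15.6 kN/m; ΣN' = 409.5 kN/m; ΣW sinα = 95.8 kN/m
Resisting = 15.6 + 409.5·tan33.0° = 15.6 + 265.9 = 281.5 kN/m
FS = 281.5 / 95.8 = 2.938

FS = 2.94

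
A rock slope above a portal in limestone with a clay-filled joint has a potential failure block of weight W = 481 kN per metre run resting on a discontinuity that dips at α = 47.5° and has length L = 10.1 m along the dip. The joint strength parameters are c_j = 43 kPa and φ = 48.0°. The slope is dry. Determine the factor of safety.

FS = 2.24

Resolving the block weight along and normal to the plane and applying the Mohr–Coulomb strength on the joint:
N' = W cosα = 481·cos47.5° = 325.0 kN/m
Driving force T = W sinα = 481·sin47.5° = 354.6 kN/m
Resisting force R = c_j·L + N'·tanφ = 43·10.1 + 325.0·tan48.0° = 434.3 + 360.9 = 795.2 kN/m
FS = R / T = 795.2 / 354.6 = 2.242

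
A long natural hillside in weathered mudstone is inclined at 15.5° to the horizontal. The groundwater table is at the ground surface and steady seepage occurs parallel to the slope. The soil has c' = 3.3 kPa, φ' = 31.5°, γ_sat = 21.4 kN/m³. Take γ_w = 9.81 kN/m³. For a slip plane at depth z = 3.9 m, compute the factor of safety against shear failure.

FS = 1.35

With seepage parallel to the slope and the water table at the surface, the effective normal stress on the slip plane uses the buoyant unit weight γ' = γ_sat − γ_w while the driving shear stress uses γ_sat:
FS = [c' + γ' z cos²β tanφ'] / [γ_sat z sinβ cosβ]
γ' = 21.4 − 9.81 = 11.59 kN/m³
Numerator = 3.3 + 11.59·3.9·cos²15.5°·tan31.5° = 3.3 + 11.59·3.9·0.9286·0.6128 = 29.021 kPa
Denominator = 21.4·3.9·sin15.5°·cos15.5° = 21.4·3.9·0.2672·0.9636 = 21.493 kPa
FS = 29.021 / 21.493 = 1.350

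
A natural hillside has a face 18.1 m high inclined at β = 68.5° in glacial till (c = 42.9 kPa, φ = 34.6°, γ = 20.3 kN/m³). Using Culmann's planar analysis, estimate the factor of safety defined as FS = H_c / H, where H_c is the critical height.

FS = 2.10

H_c = (4c/γ) · sinβ cosφ / [1 − cos(β − φ)]
    = (4·42.9/20.3) · sin68.5°·cos34.6° / [1 − cos33.9°]
    = 8.453 · 0.7659 / 0.1700 = 38.08 m
FS = H_c / H = 38.08 / 18.1 = 2.104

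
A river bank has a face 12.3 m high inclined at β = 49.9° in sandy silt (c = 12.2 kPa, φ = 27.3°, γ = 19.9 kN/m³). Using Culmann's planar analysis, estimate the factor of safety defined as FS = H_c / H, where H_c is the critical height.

FS = 1.76

H_c = (4c/γ) · sinβ cosφ / [1 − cos(β − φ)]
    = (4·12.2/19.9) · sin49.9°·cos27.3° / [1 − cos22.6°]
    = 2.452 · 0.6797 / 0.0768 = 21.71 m
FS = H_c / H = 21.71 / 12.3 = 1.765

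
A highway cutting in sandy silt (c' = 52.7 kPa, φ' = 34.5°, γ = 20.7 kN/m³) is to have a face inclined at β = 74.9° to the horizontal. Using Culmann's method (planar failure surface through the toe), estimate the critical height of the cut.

H_c = 33.98 m

Culmann's analysis gives the critical failure plane at α_cr = (β + φ')/2 = (74.9 + 34.5)/2 = 54.7°, and the critical height
H_c = (4c'/γ) · sinβ cosφ' / [1 − cos(β − φ')]
    = (4·52.7/20.7) · sin74.9°·cos34.5° / [1 − cos(40.4°)]
    = 10.184 · 0.9655·0.8241 / [1 − 0.7615]
    = 10.184 · 0.7957 / 0.2385
    = 33.98 m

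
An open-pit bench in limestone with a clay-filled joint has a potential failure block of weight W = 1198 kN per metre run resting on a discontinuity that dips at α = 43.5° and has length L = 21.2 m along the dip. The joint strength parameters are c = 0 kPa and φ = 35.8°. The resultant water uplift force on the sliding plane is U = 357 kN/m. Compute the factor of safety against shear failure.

Resolving the block weight along and normal to the plane and applying the Mohr–Coulomb strength on the joint:
N' = W cosα − U = 1198·cos43.5° − 357 = 512.0 kN/m
Driving force T = W sinα = 1198·sin43.5° = 824.6 kN/m
Resisting force R = c·L + N'·tanφ = 0·21.2 + 512.0·tan35.8° = 0.0 + 369.3 = 369.3 kN/m
FS = R / T = 369.3 / 824.6 = 0.448

FS = 0.45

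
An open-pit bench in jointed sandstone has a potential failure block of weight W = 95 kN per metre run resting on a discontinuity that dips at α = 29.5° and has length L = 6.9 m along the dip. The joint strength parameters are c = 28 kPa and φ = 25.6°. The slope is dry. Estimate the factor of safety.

FS = 4.98

Resolving the block weight along and normal to the plane and applying the Mohr–Coulomb strength on the joint:
N' = W cosα = 95·cos29.5° = 82.7 kN/m
Driving force T = W sinα = 95·sin29.5° = 46.8 kN/m
Resisting force R = c·L + N'·tanφ = 28·6.9 + 82.7·tan25.6° = 193.2 + 39.6 = 232.8 kN/m
FS = R / T = 232.8 / 46.8 = 4.977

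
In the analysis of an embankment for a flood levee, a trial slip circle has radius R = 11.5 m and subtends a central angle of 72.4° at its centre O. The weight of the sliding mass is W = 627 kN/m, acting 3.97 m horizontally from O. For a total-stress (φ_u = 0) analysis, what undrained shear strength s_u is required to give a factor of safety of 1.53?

FS = s_u·L_a·R / (W·d), so s_u = FS·W·d / (L_a·R).
Arc length L_a = R·θ = 11.5·(72.4°·π/180) = 11.5·1.2636 = 14.53 m
s_u = 1.53·627·3.97 / (14.53·11.5) = 3808.5 / 167.11 = 22.79 kPa

s_u = 22.8 kPa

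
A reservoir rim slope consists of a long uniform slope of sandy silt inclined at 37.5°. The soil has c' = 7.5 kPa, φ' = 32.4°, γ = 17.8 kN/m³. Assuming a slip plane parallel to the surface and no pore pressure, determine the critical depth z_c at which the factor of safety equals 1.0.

Setting FS = 1.00 in FS = [c' + γz cos²β tanφ'] / [γz sinβ cosβ] and solving for z:
z = c' / [γ cosβ (FS·sinβ − cosβ·tanφ')]
  = 7.5 / [17.8·cos37.5°·(1.00·sin37.5° − cos37.5°·tan32.4°)]
  = 7.5 / [17.8·0.7934·(1.00·0.6088 − 0.7934·0.6346)]
  = 7.5 / 1.4868 = 5.044 m

z_c = 5.04 m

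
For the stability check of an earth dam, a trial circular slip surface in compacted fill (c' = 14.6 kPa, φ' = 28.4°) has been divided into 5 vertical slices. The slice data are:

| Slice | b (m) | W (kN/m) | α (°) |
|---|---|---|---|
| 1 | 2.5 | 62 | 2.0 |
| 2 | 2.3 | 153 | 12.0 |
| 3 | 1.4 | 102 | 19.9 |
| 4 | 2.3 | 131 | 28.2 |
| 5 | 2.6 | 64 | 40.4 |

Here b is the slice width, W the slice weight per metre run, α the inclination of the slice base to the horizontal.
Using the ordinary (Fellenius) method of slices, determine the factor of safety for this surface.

Ordinary method of slices: FS = Σ[c'·Δl_i + (W_i cosα_i)·tanφ'] / Σ W_i sinα_i, with Δl_i = b_i / cosα_i.
Slice 1: Δl = 2.5/cos2.0° = 2.502 m; N'_1 = 62·cos2.0° = 62.0; c'Δl = 36.52; W sinα = 2.2
Slice 2: Δl = 2.3/cos12.0° = 2.351 m; N'_2 = 153·cos12.0° = 149.7; c'Δl = 34.33; W sinα = 31.8
Slice 3: Δl = 1.4/cos19.9° = 1.489 m; N'_3 = 102·cos19.9° = 95.9; c'Δl = 21.74; W sinα = 34.7
Slice 4: Δl = 2.3/cos28.2° = 2.610 m; N'_4 = 131·cos28.2° = 115.5; c'Δl = 38.10; W sinα = 61.9
Slice 5: Δl = 2.6/cos40.4° = 3.414 m; N'_5 = 64·cos40.4° = 48.7; c'Δl = 49.85; W sinα = 41.5
Σc'Δl = 180.5 kN/m; ΣN' = 471.7 kN/m; ΣW sinα = 172.1 kN/m
Resisting = 180.5 + 471.7·tan28.4° = 180.5 + 255.1 = 435.6 kN/m
FS = 435.6 / 172.1 = 2.531

FS = 2.53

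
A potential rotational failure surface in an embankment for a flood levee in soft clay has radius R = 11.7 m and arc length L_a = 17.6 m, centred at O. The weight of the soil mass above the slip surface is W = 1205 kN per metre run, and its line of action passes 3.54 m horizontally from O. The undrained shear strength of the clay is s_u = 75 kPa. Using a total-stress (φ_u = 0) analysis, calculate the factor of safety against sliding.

FS = 3.62

Taking moments about the centre O, the resisting moment is provided by the undrained shear strength acting along the arc:
M_R = s_u·L_a·R = 75·17.60·11.7 = 15444.0 kN·m/m
M_D = W·d = 1205·3.54 = 4265.7 kN·m/m
FS = M_R / M_D = 15444.0 / 4265.7 = 3.621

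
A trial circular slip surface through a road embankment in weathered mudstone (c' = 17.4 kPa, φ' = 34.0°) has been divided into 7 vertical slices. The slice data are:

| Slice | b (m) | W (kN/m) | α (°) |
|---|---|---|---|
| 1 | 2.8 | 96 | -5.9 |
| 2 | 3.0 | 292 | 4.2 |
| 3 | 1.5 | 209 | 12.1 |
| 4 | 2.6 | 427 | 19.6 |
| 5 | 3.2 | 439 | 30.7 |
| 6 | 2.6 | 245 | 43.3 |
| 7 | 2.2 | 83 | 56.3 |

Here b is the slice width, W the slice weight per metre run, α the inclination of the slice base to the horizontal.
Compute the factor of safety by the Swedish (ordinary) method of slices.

FS = 2.19

Ordinary method of slices: FS = Σ[c'·Δl_i + (W_i cosα_i)·tanφ'] / Σ W_i sinα_i, with Δl_i = b_i / cosα_i.
Slice 1: Δl = 2.8/cos(-5.9°) = 2.815 m; N'_1 = 96·cos(-5.9°) = 95.5; c'Δl = 48.98; W sinα = -9.9
Slice 2: Δl = 3.0/cos4.2° = 3.008 m; N'_2 = 292·cos4.2° = 291.2; c'Δl = 52.34; W sinα = 21.4
Slice 3: Δl = 1.5/cos12.1° = 1.534 m; N'_3 = 209·cos12.1° = 204.4; c'Δl = 26.69; W sinα = 43.8
Slice 4: Δl = 2.6/cos19.6° = 2.760 m; N'_4 = 427·cos19.6° = 402.3; c'Δl = 48.02; W sinα = 143.2
Slice 5: Δl = 3.2/cos30.7° = 3.722 m; N'_5 = 439·cos30.7° = 377.5; c'Δl = 64.76; W sinα = 224.1
Slice 6: Δl = 2.6/cos43.3° = 3.573 m; N'_6 = 245·cos43.3° = 178.3; c'Δl = 62.16; W sinα = 168.0
Slice 7: Δl = 2.2/cos56.3° = 3.965 m; N'_7 = 83·cos56.3° = 46.1; c'Δl = 68.99; W sinα = 69.1
Σc'Δl = 371.9 kN/m; ΣN' = 1595.2 kN/m; ΣW sinα = 659.8 kN/m
Resisting = 371.9 + 1595.2·tan34.0° = 371.9 + 1075.9 = 1447.9 kN/m
FS = 1447.9 / 659.8 = 2.195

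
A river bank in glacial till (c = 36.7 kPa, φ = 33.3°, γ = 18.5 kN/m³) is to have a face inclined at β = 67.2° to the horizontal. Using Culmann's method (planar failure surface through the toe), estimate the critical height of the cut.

Culmann's analysis gives the critical failure plane at α_cr = (β + φ)/2 = (67.2 + 33.3)/2 = 50.2°, and the critical height
H_c = (4c/γ) · sinβ cosφ / [1 − cos(β − φ)]
    = (4·36.7/18.5) · sin67.2°·cos33.3° / [1 − cos(33.9°)]
    = 7.935 · 0.9219·0.8358 / [1 − 0.8300]
    = 7.935 · 0.7705 / 0.1700
    = 35.97 m

H_c = 35.97 m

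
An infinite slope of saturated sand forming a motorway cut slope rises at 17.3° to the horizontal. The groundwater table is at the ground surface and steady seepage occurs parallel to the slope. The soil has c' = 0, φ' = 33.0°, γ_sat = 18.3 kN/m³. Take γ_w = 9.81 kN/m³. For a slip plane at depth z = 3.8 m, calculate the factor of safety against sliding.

FS = 0.97

With seepage parallel to the slope and the water table at the surface, the effective normal stress on the slip plane uses the buoyant unit weight γ' = γ_sat − γ_w while the driving shear stress uses γ_sat:
FS = [c' + γ' z cos²β tanφ'] / [γ_sat z sinβ cosβ]
(For c' = 0 this reduces to FS = (γ'/γ_sat)·tanφ'/tanβ.)
γ' = 18.3 − 9.81 = 8.49 kN/m³
Numerator = 0.0 + 8.49·3.8·cos²17.3°·tan33.0° = 0.0 + 8.49·3.8·0.9116·0.6494 = 19.098 kPa
Denominator = 18.3·3.8·sin17.3°·cos17.3° = 18.3·3.8·0.2974·0.9548 = 19.744 kPa
FS = 19.098 / 19.744 = 0.967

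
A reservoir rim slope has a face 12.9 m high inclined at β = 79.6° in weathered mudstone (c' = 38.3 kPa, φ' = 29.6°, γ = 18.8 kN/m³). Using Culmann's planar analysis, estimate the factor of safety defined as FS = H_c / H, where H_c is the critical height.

H_c = (4c'/γ) · sinβ cosφ' / [1 − cos(β − φ')]
    = (4·38.3/18.8) · sin79.6°·cos29.6° / [1 − cos50.0°]
    = 8.149 · 0.8552 / 0.3572 = 19.51 m
FS = H_c / H = 19.51 / 12.9 = 1.512

FS = 1.51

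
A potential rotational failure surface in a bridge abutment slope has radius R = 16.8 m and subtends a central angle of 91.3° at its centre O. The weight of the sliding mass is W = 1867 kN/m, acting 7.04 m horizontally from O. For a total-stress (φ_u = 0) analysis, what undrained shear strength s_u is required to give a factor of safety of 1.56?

FS = s_u·L_a·R / (W·d), so s_u = FS·W·d / (L_a·R).
Arc length L_a = R·θ = 16.8·(91.3°·π/180) = 16.8·1.5935 = 26.77 m
s_u = 1.56·1867·7.04 / (26.77·16.8) = 20504.1 / 449.75 = 45.59 kPa

s_u = 45.6 kPa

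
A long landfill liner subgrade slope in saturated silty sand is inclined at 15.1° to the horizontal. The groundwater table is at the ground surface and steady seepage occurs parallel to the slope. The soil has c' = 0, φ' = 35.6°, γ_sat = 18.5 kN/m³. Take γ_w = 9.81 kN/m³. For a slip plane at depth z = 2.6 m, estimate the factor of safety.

FS = 1.25

With seepage parallel to the slope and the water table at the surface, the effective normal stress on the slip plane uses the buoyant unit weight γ' = γ_sat − γ_w while the driving shear stress uses γ_sat:
FS = [c' + γ' z cos²β tanφ'] / [γ_sat z sinβ cosβ]
(For c' = 0 this reduces to FS = (γ'/γ_sat)·tanφ'/tanβ.)
γ' = 18.5 − 9.81 = 8.69 kN/m³
Numerator = 0.0 + 8.69·2.6·cos²15.1°·tan35.6° = 0.0 + 8.69·2.6·0.9321·0.7159 = 15.078 kPa
Denominator = 18.5·2.6·sin15.1°·cos15.1° = 18.5·2.6·0.2605·0.9655 = 12.098 kPa
FS = 15.078 / 12.098 = 1.246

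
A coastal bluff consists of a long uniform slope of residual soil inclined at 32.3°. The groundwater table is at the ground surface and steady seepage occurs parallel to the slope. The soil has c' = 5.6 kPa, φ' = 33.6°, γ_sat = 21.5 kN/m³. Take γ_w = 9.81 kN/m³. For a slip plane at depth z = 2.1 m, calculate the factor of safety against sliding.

With seepage parallel to the slope and the water table at the surface, the effective normal stress on the slip plane uses the buoyant unit weight γ' = γ_sat − γ_w while the driving shear stress uses γ_sat:
FS = [c' + γ' z cos²β tanφ'] / [γ_sat z sinβ cosβ]
γ' = 21.5 − 9.81 = 11.69 kN/m³
Numerator = 5.6 + 11.69·2.1·cos²32.3°·tan33.6° = 5.6 + 11.69·2.1·0.7145·0.6644 = 17.253 kPa
Denominator = 21.5·2.1·sin32.3°·cos32.3° = 21.5·2.1·0.5344·0.8453 = 20.393 kPa
FS = 17.253 / 20.393 = 0.846

FS = 0.85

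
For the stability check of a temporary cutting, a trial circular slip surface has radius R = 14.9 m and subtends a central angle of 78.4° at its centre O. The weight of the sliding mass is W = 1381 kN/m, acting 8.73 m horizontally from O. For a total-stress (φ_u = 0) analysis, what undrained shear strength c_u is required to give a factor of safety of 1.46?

c_u = 57.9 kPa

FS = c_u·L_a·R / (W·d), so c_u = FS·W·d / (L_a·R).
Arc length L_a = R·θ = 14.9·(78.4°·π/180) = 14.9·1.3683 = 20.39 m
c_u = 1.46·1381·8.73 / (20.39·14.9) = 17601.9 / 303.78 = 57.94 kPa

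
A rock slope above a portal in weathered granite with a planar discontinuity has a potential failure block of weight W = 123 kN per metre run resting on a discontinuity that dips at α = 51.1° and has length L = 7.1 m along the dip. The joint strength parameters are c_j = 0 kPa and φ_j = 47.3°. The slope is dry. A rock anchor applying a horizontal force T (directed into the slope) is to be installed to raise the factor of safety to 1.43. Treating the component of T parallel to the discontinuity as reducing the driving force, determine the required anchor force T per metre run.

Resolving forces along and normal to the sliding plane, with the horizontal anchor force T adding T·sinα to the effective normal force and T·cosα acting up the plane against the driving force:
FS = [c_jL + (W cosα + T sinα) tanφ_j] / [W sinα − T cosα]
Without the anchor: N' = 77.2 kN/m, driving T_d = 95.7 kN/m, resisting R = 0·7.1 + 77.2·tan47.3° = 83.7 kN/m, FS = 0.87.
Setting FS = 1.43 and solving for T:
1.43·(95.7 − T cos51.1°) = 83.7 + T sin51.1°·tan47.3°
T·(sin51.1°·tan47.3° + 1.43·cos51.1°) = 1.43·95.7 − 83.7
T·(0.7782·1.0837 + 1.43·0.6280) = 136.9 − 83.7 = 53.2
T·1.7414 = 53.2
T = 30.5 kN/m

T = 31 kN/m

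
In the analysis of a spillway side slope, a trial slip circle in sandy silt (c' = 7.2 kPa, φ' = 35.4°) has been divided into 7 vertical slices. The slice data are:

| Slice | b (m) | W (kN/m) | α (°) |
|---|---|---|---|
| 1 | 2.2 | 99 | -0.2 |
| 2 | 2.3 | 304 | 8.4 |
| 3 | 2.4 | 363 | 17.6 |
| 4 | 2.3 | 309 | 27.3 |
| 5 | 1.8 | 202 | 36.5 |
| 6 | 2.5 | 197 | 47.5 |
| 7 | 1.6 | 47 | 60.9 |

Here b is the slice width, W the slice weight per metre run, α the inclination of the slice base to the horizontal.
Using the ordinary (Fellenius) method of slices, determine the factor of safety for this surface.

FS = 1.81

Ordinary method of slices: FS = Σ[c'·Δl_i + (W_i cosα_i)·tanφ'] / Σ W_i sinα_i, with Δl_i = b_i / cosα_i.
Slice 1: Δl = 2.2/cos(-0.2°) = 2.200 m; N'_1 = 99·cos(-0.2°) = 99.0; c'Δl = 15.84; W sinα = -0.3
Slice 2: Δl = 2.3/cos8.4° = 2.325 m; N'_2 = 304·cos8.4° = 300.7; c'Δl = 16.74; W sinα = 44.4
Slice 3: Δl = 2.4/cos17.6° = 2.518 m; N'_3 = 363·cos17.6° = 346.0; c'Δl = 18.13; W sinα = 109.8
Slice 4: Δl = 2.3/cos27.3° = 2.588 m; N'_4 = 309·cos27.3° = 274.6; c'Δl = 18.64; W sinα = 141.7
Slice 5: Δl = 1.8/cos36.5° = 2.239 m; N'_5 = 202·cos36.5° = 162.4; c'Δl = 16.12; W sinα = 120.2
Slice 6: Δl = 2.5/cos47.5° = 3.700 m; N'_6 = 197·cos47.5° = 133.1; c'Δl = 26.64; W sinα = 145.2
Slice 7: Δl = 1.6/cos60.9° = 3.290 m; N'_7 = 47·cos60.9° = 22.9; c'Δl = 23.69; W sinα = 41.1
Σc'Δl = 135.8 kN/m; ΣN' = 1338.7 kN/m; ΣW sinα = 602.0 kN/m
Resisting = 135.8 + 1338.7·tan35.4° = 135.8 + 951.3 = 1087.1 kN/m
FS = 1087.1 / 602.0 = 1.806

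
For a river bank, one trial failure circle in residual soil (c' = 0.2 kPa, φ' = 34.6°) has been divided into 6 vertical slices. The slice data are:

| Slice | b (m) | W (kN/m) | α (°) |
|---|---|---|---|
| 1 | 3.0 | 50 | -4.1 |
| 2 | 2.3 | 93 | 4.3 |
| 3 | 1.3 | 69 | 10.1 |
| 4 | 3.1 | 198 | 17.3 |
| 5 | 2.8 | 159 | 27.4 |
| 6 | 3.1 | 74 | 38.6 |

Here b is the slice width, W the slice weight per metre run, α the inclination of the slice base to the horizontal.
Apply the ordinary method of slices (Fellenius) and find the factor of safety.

Ordinary method of slices: FS = Σ[c'·Δl_i + (W_i cosα_i)·tanφ'] / Σ W_i sinα_i, with Δl_i = b_i / cosα_i.
Slice 1: Δl = 3.0/cos(-4.1°) = 3.008 m; N'_1 = 50·cos(-4.1°) = 49.9; c'Δl = 0.60; W sinα = -3.6
Slice 2: Δl = 2.3/cos4.3° = 2.306 m; N'_2 = 93·cos4.3° = 92.7; c'Δl = 0.46; W sinα = 7.0
Slice 3: Δl = 1.3/cos10.1° = 1.320 m; N'_3 = 69·cos10.1° = 67.9; c'Δl = 0.26; W sinα = 12.1
Slice 4: Δl = 3.1/cos17.3° = 3.247 m; N'_4 = 198·cos17.3° = 189.0; c'Δl = 0.65; W sinα = 58.9
Slice 5: Δl = 2.8/cos27.4° = 3.154 m; N'_5 = 159·cos27.4° = 141.2; c'Δl = 0.63; W sinα = 73.2
Slice 6: Δl = 3.1/cos38.6° = 3.967 m; N'_6 = 74·cos38.6° = 57.8; c'Δl = 0.79; W sinα = 46.2
Σc'Δl = 3.4 kN/m; ΣN' = 598.6 kN/m; ΣW sinα = 193.7 kN/m
Resisting = 3.4 + 598.6·tan34.6° = 3.4 + 412.9 = 416.3 kN/m
FS = 416.3 / 193.7 = 2.149

FS = 2.15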